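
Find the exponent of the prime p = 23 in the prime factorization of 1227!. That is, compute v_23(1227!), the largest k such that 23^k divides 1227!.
v_23(1227!) = 55

Legendre's formula: v_p(n!) = Σ_{k ≥ 1} ⌊n / p^k⌋. For p = 23, n = 1227, the terms are:
  ⌊1227/23^1⌋ = ⌊1227/23⌋ = 53
  ⌊1227/23^2⌋ = ⌊1227/529⌋ = 2
(the next term ⌊1227/23^3⌋ = 0, terminating the sum). Summing: v_23(1227!) = 53 + 2 = 55.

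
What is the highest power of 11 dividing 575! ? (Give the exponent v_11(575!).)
v_11(575!) = 56

Legendre's formula: v_p(n!) = Σ_{k ≥ 1} ⌊n / p^k⌋. For p = 11, n = 575, the terms are:
  ⌊575/11^1⌋ = ⌊575/11⌋ = 52
  ⌊575/11^2⌋ = ⌊575/121⌋ = 4
(the next term ⌊575/11^3⌋ = 0, terminating the sum). Summing: v_11(575!) = 52 + 4 = 56.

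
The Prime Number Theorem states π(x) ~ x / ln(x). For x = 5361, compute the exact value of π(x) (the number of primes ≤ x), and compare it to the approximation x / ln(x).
π(5361) = 708;  x/ln(x) ≈ 624.32;  relative error ≈ 11.82%.

Directly count primes up to 5361: π(5361) = 708. The PNT approximation gives 5361/ln(5361) ≈ 5361/8.58691 ≈ 624.32. Relative error (π(x) − x/ln(x)) / π(x) ≈ 11.82%; the approximation is known to undercount slightly (Li(x) is a better estimate).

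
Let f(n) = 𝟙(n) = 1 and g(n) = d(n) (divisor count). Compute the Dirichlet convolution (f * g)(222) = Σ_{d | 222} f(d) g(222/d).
(𝟙 * d)(222) = 27

Divisors of 222: [1, 2, 3, 6, 37, 74, 111, 222]. For each d | 222:
  d = 1: 𝟙(1) · d(222/1) = 1 · 8 = 8
  d = 2: 𝟙(2) · d(222/2) = 1 · 4 = 4
  d = 3: 𝟙(3) · d(222/3) = 1 · 4 = 4
  d = 6: 𝟙(6) · d(222/6) = 1 · 2 = 2
  d = 37: 𝟙(37) · d(222/37) = 1 · 4 = 4
  d = 74: 𝟙(74) · d(222/74) = 1 · 2 = 2
  d = 111: 𝟙(111) · d(222/111) = 1 · 2 = 2
  d = 222: 𝟙(222) · d(222/222) = 1 · 1 = 1
Summing: (𝟙 * d)(222) = 8 + 4 + 4 + 2 + 4 + 2 + 2 + 1 = 27.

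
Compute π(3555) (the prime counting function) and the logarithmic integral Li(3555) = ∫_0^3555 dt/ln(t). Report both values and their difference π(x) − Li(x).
π(3555) = 497;  Li(3555) ≈ 511.33;  π(x) − Li(x) ≈ -14.33.

Direct count of primes ≤ 3555 gives π(3555) = 497. Numerical evaluation of the logarithmic integral gives Li(3555) ≈ 511.33. The difference π(x) − Li(x) ≈ -14.33 is typically negative for small/moderate x (Li(x) overestimates), though Littlewood's theorem shows this sign changes infinitely often.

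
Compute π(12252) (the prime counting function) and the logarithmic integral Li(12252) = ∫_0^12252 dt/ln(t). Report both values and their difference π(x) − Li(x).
π(12252) = 1464;  Li(12252) ≈ 1487.90;  π(x) − Li(x) ≈ -23.90.

Direct count of primes ≤ 12252 gives π(12252) = 1464. Numerical evaluation of the logarithmic integral gives Li(12252) ≈ 1487.90. The difference π(x) − Li(x) ≈ -23.90 is typically negative for small/moderate x (Li(x) overestimates), though Littlewood's theorem shows this sign changes infinitely often.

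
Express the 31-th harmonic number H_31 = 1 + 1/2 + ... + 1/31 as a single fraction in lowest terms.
H_31 = 290774257297357/72201776446800

Direct summation: H_31 = 1 + 1/2 + ... + 1/31. The least common denominator is lcm(1, ..., 31) = 72201776446800; over this denominator the numerator is 72201776446800 + 36100888223400 + 24067258815600 + 18050444111700 + 14440355289360 + 12033629407800 + 10314539492400 + 9025222055850 + 8022419605200 + 7220177644680 + 6563797858800 + 6016814703900 + 5553982803600 + 5157269746200 + 4813451763120 + 4512611027925 + 4247163320400 + 4011209802600 + 3800093497200 + 3610088822340 + 3438179830800 + 3281898929400 + 3139207671600 + 3008407351950 + 2888071057872 + 2776991401800 + 2674139868400 + 2578634873100 + 2489716429200 + 2406725881560 + 2329089562800 = 290774257297357, so H_31 = 290774257297357/72201776446800 (already in lowest terms) ≈ 4.02725. (The PNT-adjacent estimate ln(31) + γ ≈ 4.01120 matches within O(1/n).)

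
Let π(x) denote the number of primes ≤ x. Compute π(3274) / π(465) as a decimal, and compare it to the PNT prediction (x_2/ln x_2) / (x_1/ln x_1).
π(3274)/π(465) = 462/90 ≈ 5.1333;  PNT prediction ≈ 5.3430.

π(465) = 90 and π(3274) = 462, so π(3274)/π(465) ≈ 5.1333. The PNT-predicted ratio is (3274/ln(3274)) / (465/ln(465)) ≈ 5.3430. The two agree to within a few percent, as expected.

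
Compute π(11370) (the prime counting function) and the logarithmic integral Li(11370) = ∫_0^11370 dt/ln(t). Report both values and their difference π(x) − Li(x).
π(11370) = 1373;  Li(11370) ≈ 1393.83;  π(x) − Li(x) ≈ -20.83.

Direct count of primes ≤ 11370 gives π(11370) = 1373. Numerical evaluation of the logarithmic integral gives Li(11370) ≈ 1393.83. The difference π(x) − Li(x) ≈ -20.83 is typically negative for small/moderate x (Li(x) overestimates), though Littlewood's theorem shows this sign changes infinitely often.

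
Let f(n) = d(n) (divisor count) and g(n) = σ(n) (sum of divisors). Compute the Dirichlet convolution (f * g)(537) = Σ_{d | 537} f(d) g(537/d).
(d * σ)(537) = 1092

Divisors of 537: [1, 3, 179, 537]. For each d | 537:
  d = 1: d(1) · σ(537/1) = 1 · 720 = 720
  d = 3: d(3) · σ(537/3) = 2 · 180 = 360
  d = 179: d(179) · σ(537/179) = 2 · 4 = 8
  d = 537: d(537) · σ(537/537) = 4 · 1 = 4
Summing: (d * σ)(537) = 720 + 360 + 8 + 4 = 1092.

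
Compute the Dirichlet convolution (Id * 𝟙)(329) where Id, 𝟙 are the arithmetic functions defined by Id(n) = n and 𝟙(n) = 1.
(Id * 𝟙)(329) = 384

Divisors of 329: [1, 7, 47, 329]. For each d | 329:
  d = 1: Id(1) · 𝟙(329/1) = 1 · 1 = 1
  d = 7: Id(7) · 𝟙(329/7) = 7 · 1 = 7
  d = 47: Id(47) · 𝟙(329/47) = 47 · 1 = 47
  d = 329: Id(329) · 𝟙(329/329) = 329 · 1 = 329
Summing: (Id * 𝟙)(329) = 1 + 7 + 47 + 329 = 384.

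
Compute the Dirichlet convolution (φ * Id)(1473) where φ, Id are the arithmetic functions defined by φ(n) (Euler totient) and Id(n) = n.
(φ * Id)(1473) = 4905

Divisors of 1473: [1, 3, 491, 1473]. For each d | 1473:
  d = 1: φ(1) · Id(1473/1) = 1 · 1473 = 1473
  d = 3: φ(3) · Id(1473/3) = 2 · 491 = 982
  d = 491: φ(491) · Id(1473/491) = 490 · 3 = 1470
  d = 1473: φ(1473) · Id(1473/1473) = 980 · 1 = 980
Summing: (φ * Id)(1473) = 1473 + 982 + 1470 + 980 = 4905.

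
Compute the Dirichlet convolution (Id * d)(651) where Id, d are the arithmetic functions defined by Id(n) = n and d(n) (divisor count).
(Id * d)(651) = 1485

Divisors of 651: [1, 3, 7, 21, 31, 93, 217, 651]. For each d | 651:
  d = 1: Id(1) · d(651/1) = 1 · 8 = 8
  d = 3: Id(3) · d(651/3) = 3 · 4 = 12
  d = 7: Id(7) · d(651/7) = 7 · 4 = 28
  d = 21: Id(21) · d(651/21) = 21 · 2 = 42
  d = 31: Id(31) · d(651/31) = 31 · 4 = 124
  d = 93: Id(93) · d(651/93) = 93 · 2 = 186
  d = 217: Id(217) · d(651/217) = 217 · 2 = 434
  d = 651: Id(651) · d(651/651) = 651 · 1 = 651
Summing: (Id * d)(651) = 8 + 12 + 28 + 42 + 124 + 186 + 434 + 651 = 1485.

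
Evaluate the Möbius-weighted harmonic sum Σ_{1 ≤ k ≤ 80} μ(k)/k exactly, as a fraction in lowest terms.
Σ μ(k)/k = -5419230422019661121772083237/214509651156044860526605636942

Values of μ(k) for 1 ≤ k ≤ 80: μ(1) = 1, μ(2) = -1, μ(3) = -1, μ(5) = -1, μ(6) = 1, μ(7) = -1, μ(10) = 1, μ(11) = -1, μ(13) = -1, μ(14) = 1, μ(15) = 1, μ(17) = -1, μ(19) = -1, μ(21) = 1, μ(22) = 1, μ(23) = -1, μ(26) = 1, μ(29) = -1, μ(30) = -1, μ(31) = -1, μ(33) = 1, μ(34) = 1, μ(35) = 1, μ(37) = -1, μ(38) = 1, μ(39) = 1, μ(41) = -1, μ(42) = -1, μ(43) = -1, μ(46) = 1, μ(47) = -1, μ(51) = 1, μ(53) = -1, μ(55) = 1, μ(57) = 1, μ(58) = 1, μ(59) = -1, μ(61) = -1, μ(62) = 1, μ(65) = 1, μ(66) = -1, μ(67) = -1, μ(69) = 1, μ(70) = -1, μ(71) = -1, μ(73) = -1, μ(74) = 1, μ(77) = 1, μ(78) = -1, μ(79) = -1, with μ = 0 on non-squarefree integers. Summing μ(k)/k for k where μ(k) ≠ 0 gives -5419230422019661121772083237/214509651156044860526605636942 ≈ -0.0253. (PNT ⟺ this sum → 0 as n → ∞.)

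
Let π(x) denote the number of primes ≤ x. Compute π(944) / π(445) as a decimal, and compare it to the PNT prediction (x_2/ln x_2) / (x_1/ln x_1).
π(944)/π(445) = 160/86 ≈ 1.8605;  PNT prediction ≈ 1.8885.

π(445) = 86 and π(944) = 160, so π(944)/π(445) ≈ 1.8605. The PNT-predicted ratio is (944/ln(944)) / (445/ln(445)) ≈ 1.8885. The two agree to within a few percent, as expected.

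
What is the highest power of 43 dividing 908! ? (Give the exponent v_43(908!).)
v_43(908!) = 21

Legendre's formula: v_p(n!) = Σ_{k ≥ 1} ⌊n / p^k⌋. For p = 43, n = 908, the terms are:
  ⌊908/43^1⌋ = ⌊908/43⌋ = 21
(the next term ⌊908/43^2⌋ = 0, terminating the sum). Summing: v_43(908!) = 21 = 21.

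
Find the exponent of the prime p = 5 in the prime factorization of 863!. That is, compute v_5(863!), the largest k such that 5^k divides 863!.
v_5(863!) = 213

Legendre's formula: v_p(n!) = Σ_{k ≥ 1} ⌊n / p^k⌋. For p = 5, n = 863, the terms are:
  ⌊863/5^1⌋ = ⌊863/5⌋ = 172
  ⌊863/5^2⌋ = ⌊863/25⌋ = 34
  ⌊863/5^3⌋ = ⌊863/125⌋ = 6
  ⌊863/5^4⌋ = ⌊863/625⌋ = 1
(the next term ⌊863/5^5⌋ = 0, terminating the sum). Summing: v_5(863!) = 172 + 34 + 6 + 1 = 213.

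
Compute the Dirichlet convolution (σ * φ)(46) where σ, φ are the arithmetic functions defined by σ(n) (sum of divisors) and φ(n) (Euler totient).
(σ * φ)(46) = 184

Divisors of 46: [1, 2, 23, 46]. For each d | 46:
  d = 1: σ(1) · φ(46/1) = 1 · 22 = 22
  d = 2: σ(2) · φ(46/2) = 3 · 22 = 66
  d = 23: σ(23) · φ(46/23) = 24 · 1 = 24
  d = 46: σ(46) · φ(46/46) = 72 · 1 = 72
Summing: (σ * φ)(46) = 22 + 66 + 24 + 72 = 184.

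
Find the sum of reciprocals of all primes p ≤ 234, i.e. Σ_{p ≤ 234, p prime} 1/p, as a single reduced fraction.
Σ 1/p = 8762990377702925264993654890050782886250854676753323401606562622367345144099360398279019780479/4445236185272185438169240794291312557432222642727183809026451438704160103479600800432029464270

π(234) = 51, so the primes ≤ 234 are [2, 3, 5, 7, 11, 13, 17, 19, 23, 29, 31, 37, 41, 43, 47, 53, 59, 61, 67, 71, 73, 79, 83, 89, 97, 101, 103, 107, 109, 113, 127, 131, 137, 139, 149, 151, 157, 163, 167, 173, 179, 181, 191, 193, 197, 199, 211, 223, 227, 229, 233]. Summing 1/p over these primes: 8762990377702925264993654890050782886250854676753323401606562622367345144099360398279019780479/4445236185272185438169240794291312557432222642727183809026451438704160103479600800432029464270 ≈ 1.9713. Mertens estimate ln ln(234) + 0.2615 ≈ 1.9581.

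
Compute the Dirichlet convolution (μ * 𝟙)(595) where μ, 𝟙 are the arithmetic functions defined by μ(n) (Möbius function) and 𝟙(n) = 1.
(μ * 𝟙)(595) = 0

Divisors of 595: [1, 5, 7, 17, 35, 85, 119, 595]. For each d | 595:
  d = 1: μ(1) · 𝟙(595/1) = 1 · 1 = 1
  d = 5: μ(5) · 𝟙(595/5) = -1 · 1 = -1
  d = 7: μ(7) · 𝟙(595/7) = -1 · 1 = -1
  d = 17: μ(17) · 𝟙(595/17) = -1 · 1 = -1
  d = 35: μ(35) · 𝟙(595/35) = 1 · 1 = 1
  d = 85: μ(85) · 𝟙(595/85) = 1 · 1 = 1
  d = 119: μ(119) · 𝟙(595/119) = 1 · 1 = 1
  d = 595: μ(595) · 𝟙(595/595) = -1 · 1 = -1
Summing: (μ * 𝟙)(595) = 1 + -1 + -1 + -1 + 1 + 1 + 1 + -1 = 0.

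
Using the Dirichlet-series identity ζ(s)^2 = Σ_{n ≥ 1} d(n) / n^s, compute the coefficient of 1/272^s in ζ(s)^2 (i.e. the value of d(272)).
d(272) = 10

ζ(s)^2 = (Σ 1/m^s)(Σ 1/k^s). The coefficient of 1/n^s in the product is the number of ordered pairs (m, k) with mk = n, which equals d(n). For n = 272, divisors are [1, 2, 4, 8, 16, 17, 34, 68, 136, 272], so d(272) = 10.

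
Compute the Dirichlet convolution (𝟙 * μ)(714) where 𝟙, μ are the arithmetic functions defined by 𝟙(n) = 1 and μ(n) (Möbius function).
(𝟙 * μ)(714) = 0

Divisors of 714: [1, 2, 3, 6, 7, 14, 17, 21, 34, 42, 51, 102, 119, 238, 357, 714]. For each d | 714:
  d = 1: 𝟙(1) · μ(714/1) = 1 · 1 = 1
  d = 2: 𝟙(2) · μ(714/2) = 1 · -1 = -1
  d = 3: 𝟙(3) · μ(714/3) = 1 · -1 = -1
  d = 6: 𝟙(6) · μ(714/6) = 1 · 1 = 1
  d = 7: 𝟙(7) · μ(714/7) = 1 · -1 = -1
  d = 14: 𝟙(14) · μ(714/14) = 1 · 1 = 1
  d = 17: 𝟙(17) · μ(714/17) = 1 · -1 = -1
  d = 21: 𝟙(21) · μ(714/21) = 1 · 1 = 1
  d = 34: 𝟙(34) · μ(714/34) = 1 · 1 = 1
  d = 42: 𝟙(42) · μ(714/42) = 1 · -1 = -1
  d = 51: 𝟙(51) · μ(714/51) = 1 · 1 = 1
  d = 102: 𝟙(102) · μ(714/102) = 1 · -1 = -1
  d = 119: 𝟙(119) · μ(714/119) = 1 · 1 = 1
  d = 238: 𝟙(238) · μ(714/238) = 1 · -1 = -1
  d = 357: 𝟙(357) · μ(714/357) = 1 · -1 = -1
  d = 714: 𝟙(714) · μ(714/714) = 1 · 1 = 1
Summing: (𝟙 * μ)(714) = 1 + -1 + -1 + 1 + -1 + 1 + -1 + 1 + 1 + -1 + 1 + -1 + 1 + -1 + -1 + 1 = 0.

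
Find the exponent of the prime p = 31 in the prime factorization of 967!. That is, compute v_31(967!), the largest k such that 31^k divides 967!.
v_31(967!) = 32

Legendre's formula: v_p(n!) = Σ_{k ≥ 1} ⌊n / p^k⌋. For p = 31, n = 967, the terms are:
  ⌊967/31^1⌋ = ⌊967/31⌋ = 31
  ⌊967/31^2⌋ = ⌊967/961⌋ = 1
(the next term ⌊967/31^3⌋ = 0, terminating the sum). Summing: v_31(967!) = 31 + 1 = 32.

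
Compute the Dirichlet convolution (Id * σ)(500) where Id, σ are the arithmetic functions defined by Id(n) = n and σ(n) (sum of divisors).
(Id * σ)(500) = 9962

Divisors of 500: [1, 2, 4, 5, 10, 20, 25, 50, 100, 125, 250, 500]. For each d | 500:
  d = 1: Id(1) · σ(500/1) = 1 · 1092 = 1092
  d = 2: Id(2) · σ(500/2) = 2 · 468 = 936
  d = 4: Id(4) · σ(500/4) = 4 · 156 = 624
  d = 5: Id(5) · σ(500/5) = 5 · 217 = 1085
  d = 10: Id(10) · σ(500/10) = 10 · 93 = 930
  d = 20: Id(20) · σ(500/20) = 20 · 31 = 620
  d = 25: Id(25) · σ(500/25) = 25 · 42 = 1050
  d = 50: Id(50) · σ(500/50) = 50 · 18 = 900
  d = 100: Id(100) · σ(500/100) = 100 · 6 = 600
  d = 125: Id(125) · σ(500/125) = 125 · 7 = 875
  d = 250: Id(250) · σ(500/250) = 250 · 3 = 750
  d = 500: Id(500) · σ(500/500) = 500 · 1 = 500
Summing: (Id * σ)(500) = 1092 + 936 + 624 + 1085 + 930 + 620 + 1050 + 900 + 600 + 875 + 750 + 500 = 9962.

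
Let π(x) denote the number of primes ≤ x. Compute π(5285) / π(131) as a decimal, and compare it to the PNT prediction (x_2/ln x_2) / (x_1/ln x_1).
π(5285)/π(131) = 701/32 ≈ 21.9062;  PNT prediction ≈ 22.9431.

π(131) = 32 and π(5285) = 701, so π(5285)/π(131) ≈ 21.9062. The PNT-predicted ratio is (5285/ln(5285)) / (131/ln(131)) ≈ 22.9431. The two agree to within a few percent, as expected.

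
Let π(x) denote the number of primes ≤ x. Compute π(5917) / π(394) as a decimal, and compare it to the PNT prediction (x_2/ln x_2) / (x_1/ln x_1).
π(5917)/π(394) = 777/77 ≈ 10.0909;  PNT prediction ≈ 10.3334.

π(394) = 77 and π(5917) = 777, so π(5917)/π(394) ≈ 10.0909. The PNT-predicted ratio is (5917/ln(5917)) / (394/ln(394)) ≈ 10.3334. The two agree to within a few percent, as expected.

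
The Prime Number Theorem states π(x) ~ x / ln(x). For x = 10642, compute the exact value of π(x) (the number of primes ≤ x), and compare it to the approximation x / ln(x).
π(10642) = 1298;  x/ln(x) ≈ 1147.69;  relative error ≈ 11.58%.

Directly count primes up to 10642: π(10642) = 1298. The PNT approximation gives 10642/ln(10642) ≈ 10642/9.27256 ≈ 1147.69. Relative error (π(x) − x/ln(x)) / π(x) ≈ 11.58%; the approximation is known to undercount slightly (Li(x) is a better estimate).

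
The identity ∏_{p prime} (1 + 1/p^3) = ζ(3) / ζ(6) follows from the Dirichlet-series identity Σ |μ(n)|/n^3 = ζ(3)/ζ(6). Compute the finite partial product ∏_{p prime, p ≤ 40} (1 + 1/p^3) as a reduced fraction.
∏ = 286534261786467003531264/242522905429175749176095

The primes p ≤ 40 are [2, 3, 5, 7, 11, 13, 17, 19, 23, 29, 31, 37]. For each, (1 + 1/p^3) = (p^3 + 1)/p^3. Multiplying these fractions over p ∈ [2, 3, 5, 7, 11, 13, 17, 19, 23, 29, 31, 37] gives 286534261786467003531264/242522905429175749176095. (In the limit P → ∞ this tends to ζ(3)/ζ(6).)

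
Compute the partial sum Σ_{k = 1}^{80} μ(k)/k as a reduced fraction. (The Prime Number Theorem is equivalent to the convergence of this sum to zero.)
Σ μ(k)/k = -5419230422019661121772083237/214509651156044860526605636942

Values of μ(k) for 1 ≤ k ≤ 80: μ(1) = 1, μ(2) = -1, μ(3) = -1, μ(5) = -1, μ(6) = 1, μ(7) = -1, μ(10) = 1, μ(11) = -1, μ(13) = -1, μ(14) = 1, μ(15) = 1, μ(17) = -1, μ(19) = -1, μ(21) = 1, μ(22) = 1, μ(23) = -1, μ(26) = 1, μ(29) = -1, μ(30) = -1, μ(31) = -1, μ(33) = 1, μ(34) = 1, μ(35) = 1, μ(37) = -1, μ(38) = 1, μ(39) = 1, μ(41) = -1, μ(42) = -1, μ(43) = -1, μ(46) = 1, μ(47) = -1, μ(51) = 1, μ(53) = -1, μ(55) = 1, μ(57) = 1, μ(58) = 1, μ(59) = -1, μ(61) = -1, μ(62) = 1, μ(65) = 1, μ(66) = -1, μ(67) = -1, μ(69) = 1, μ(70) = -1, μ(71) = -1, μ(73) = -1, μ(74) = 1, μ(77) = 1, μ(78) = -1, μ(79) = -1, with μ = 0 on non-squarefree integers. Summing μ(k)/k for k where μ(k) ≠ 0 gives -5419230422019661121772083237/214509651156044860526605636942 ≈ -0.0253. (PNT ⟺ this sum → 0 as n → ∞.)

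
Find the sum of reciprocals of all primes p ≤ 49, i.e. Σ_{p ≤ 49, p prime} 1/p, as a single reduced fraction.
Σ 1/p = 1021729465586766997/614889782588491410

π(49) = 15, so the primes ≤ 49 are [2, 3, 5, 7, 11, 13, 17, 19, 23, 29, 31, 37, 41, 43, 47]. Summing 1/p over these primes: 1021729465586766997/614889782588491410 ≈ 1.6616. Mertens estimate ln ln(49) + 0.2615 ≈ 1.6204.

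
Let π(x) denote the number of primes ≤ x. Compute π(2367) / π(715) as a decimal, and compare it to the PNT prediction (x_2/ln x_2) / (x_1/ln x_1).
π(2367)/π(715) = 350/127 ≈ 2.7559;  PNT prediction ≈ 2.8004.

π(715) = 127 and π(2367) = 350, so π(2367)/π(715) ≈ 2.7559. The PNT-predicted ratio is (2367/ln(2367)) / (715/ln(715)) ≈ 2.8004. The two agree to within a few percent, as expected.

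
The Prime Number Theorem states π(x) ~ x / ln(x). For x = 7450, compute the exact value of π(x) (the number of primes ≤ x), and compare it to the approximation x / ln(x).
π(7450) = 942;  x/ln(x) ≈ 835.58;  relative error ≈ 11.30%.

Directly count primes up to 7450: π(7450) = 942. The PNT approximation gives 7450/ln(7450) ≈ 7450/8.91597 ≈ 835.58. Relative error (π(x) − x/ln(x)) / π(x) ≈ 11.30%; the approximation is known to undercount slightly (Li(x) is a better estimate).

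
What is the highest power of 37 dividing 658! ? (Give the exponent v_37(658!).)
v_37(658!) = 17

Legendre's formula: v_p(n!) = Σ_{k ≥ 1} ⌊n / p^k⌋. For p = 37, n = 658, the terms are:
  ⌊658/37^1⌋ = ⌊658/37⌋ = 17
(the next term ⌊658/37^2⌋ = 0, terminating the sum). Summing: v_37(658!) = 17 = 17.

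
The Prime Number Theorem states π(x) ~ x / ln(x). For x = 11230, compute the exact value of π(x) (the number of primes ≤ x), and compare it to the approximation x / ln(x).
π(11230) = 1357;  x/ln(x) ≈ 1204.12;  relative error ≈ 11.27%.

Directly count primes up to 11230: π(11230) = 1357. The PNT approximation gives 11230/ln(11230) ≈ 11230/9.32634 ≈ 1204.12. Relative error (π(x) − x/ln(x)) / π(x) ≈ 11.27%; the approximation is known to undercount slightly (Li(x) is a better estimate).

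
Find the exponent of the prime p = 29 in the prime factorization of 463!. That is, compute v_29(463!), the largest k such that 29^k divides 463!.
v_29(463!) = 15

Legendre's formula: v_p(n!) = Σ_{k ≥ 1} ⌊n / p^k⌋. For p = 29, n = 463, the terms are:
  ⌊463/29^1⌋ = ⌊463/29⌋ = 15
(the next term ⌊463/29^2⌋ = 0, terminating the sum). Summing: v_29(463!) = 15 = 15.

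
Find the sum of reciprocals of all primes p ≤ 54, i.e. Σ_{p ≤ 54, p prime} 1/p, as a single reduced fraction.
Σ 1/p = 54766551458687142251/32589158477190044730

π(54) = 16, so the primes ≤ 54 are [2, 3, 5, 7, 11, 13, 17, 19, 23, 29, 31, 37, 41, 43, 47, 53]. Summing 1/p over these primes: 54766551458687142251/32589158477190044730 ≈ 1.6805. Mertens estimate ln ln(54) + 0.2615 ≈ 1.6450.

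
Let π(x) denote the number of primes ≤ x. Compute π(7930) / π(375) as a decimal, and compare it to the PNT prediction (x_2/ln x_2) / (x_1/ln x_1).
π(7930)/π(375) = 1001/74 ≈ 13.5270;  PNT prediction ≈ 13.9596.

π(375) = 74 and π(7930) = 1001, so π(7930)/π(375) ≈ 13.5270. The PNT-predicted ratio is (7930/ln(7930)) / (375/ln(375)) ≈ 13.9596. The two agree to within a few percent, as expected.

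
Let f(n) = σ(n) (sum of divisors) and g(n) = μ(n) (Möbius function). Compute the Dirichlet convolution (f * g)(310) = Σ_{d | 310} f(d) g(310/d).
(σ * μ)(310) = 310

Divisors of 310: [1, 2, 5, 10, 31, 62, 155, 310]. For each d | 310:
  d = 1: σ(1) · μ(310/1) = 1 · -1 = -1
  d = 2: σ(2) · μ(310/2) = 3 · 1 = 3
  d = 5: σ(5) · μ(310/5) = 6 · 1 = 6
  d = 10: σ(10) · μ(310/10) = 18 · -1 = -18
  d = 31: σ(31) · μ(310/31) = 32 · 1 = 32
  d = 62: σ(62) · μ(310/62) = 96 · -1 = -96
  d = 155: σ(155) · μ(310/155) = 192 · -1 = -192
  d = 310: σ(310) · μ(310/310) = 576 · 1 = 576
Summing: (σ * μ)(310) = -1 + 3 + 6 + -18 + 32 + -96 + -192 + 576 = 310.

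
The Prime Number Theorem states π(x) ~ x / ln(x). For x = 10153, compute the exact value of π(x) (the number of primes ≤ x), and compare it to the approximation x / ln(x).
π(10153) = 1246;  x/ln(x) ≈ 1100.53;  relative error ≈ 11.67%.

Directly count primes up to 10153: π(10153) = 1246. The PNT approximation gives 10153/ln(10153) ≈ 10153/9.22552 ≈ 1100.53. Relative error (π(x) − x/ln(x)) / π(x) ≈ 11.67%; the approximation is known to undercount slightly (Li(x) is a better estimate).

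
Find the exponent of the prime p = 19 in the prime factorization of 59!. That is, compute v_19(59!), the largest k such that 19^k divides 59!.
v_19(59!) = 3

Legendre's formula: v_p(n!) = Σ_{k ≥ 1} ⌊n / p^k⌋. For p = 19, n = 59, the terms are:
  ⌊59/19^1⌋ = ⌊59/19⌋ = 3
(the next term ⌊59/19^2⌋ = 0, terminating the sum). Summing: v_19(59!) = 3 = 3.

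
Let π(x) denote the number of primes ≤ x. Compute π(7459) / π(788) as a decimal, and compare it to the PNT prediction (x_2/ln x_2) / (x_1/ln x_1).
π(7459)/π(788) = 945/138 ≈ 6.8478;  PNT prediction ≈ 7.0798.

π(788) = 138 and π(7459) = 945, so π(7459)/π(788) ≈ 6.8478. The PNT-predicted ratio is (7459/ln(7459)) / (788/ln(788)) ≈ 7.0798. The two agree to within a few percent, as expected.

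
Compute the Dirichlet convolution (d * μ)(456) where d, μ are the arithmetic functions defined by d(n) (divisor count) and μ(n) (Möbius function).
(d * μ)(456) = 1

Divisors of 456: [1, 2, 3, 4, 6, 8, 12, 19, 24, 38, 57, 76, 114, 152, 228, 456]. For each d | 456:
  d = 1: d(1) · μ(456/1) = 1 · 0 = 0
  d = 2: d(2) · μ(456/2) = 2 · 0 = 0
  d = 3: d(3) · μ(456/3) = 2 · 0 = 0
  d = 4: d(4) · μ(456/4) = 3 · -1 = -3
  d = 6: d(6) · μ(456/6) = 4 · 0 = 0
  d = 8: d(8) · μ(456/8) = 4 · 1 = 4
  d = 12: d(12) · μ(456/12) = 6 · 1 = 6
  d = 19: d(19) · μ(456/19) = 2 · 0 = 0
  d = 24: d(24) · μ(456/24) = 8 · -1 = -8
  d = 38: d(38) · μ(456/38) = 4 · 0 = 0
  d = 57: d(57) · μ(456/57) = 4 · 0 = 0
  d = 76: d(76) · μ(456/76) = 6 · 1 = 6
  d = 114: d(114) · μ(456/114) = 8 · 0 = 0
  d = 152: d(152) · μ(456/152) = 8 · -1 = -8
  d = 228: d(228) · μ(456/228) = 12 · -1 = -12
  d = 456: d(456) · μ(456/456) = 16 · 1 = 16
Summing: (d * μ)(456) = 0 + 0 + 0 + -3 + 0 + 4 + 6 + 0 + -8 + 0 + 0 + 6 + 0 + -8 + -12 + 16 = 1.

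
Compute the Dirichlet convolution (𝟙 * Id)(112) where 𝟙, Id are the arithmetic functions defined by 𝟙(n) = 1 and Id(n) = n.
(𝟙 * Id)(112) = 248

Divisors of 112: [1, 2, 4, 7, 8, 14, 16, 28, 56, 112]. For each d | 112:
  d = 1: 𝟙(1) · Id(112/1) = 1 · 112 = 112
  d = 2: 𝟙(2) · Id(112/2) = 1 · 56 = 56
  d = 4: 𝟙(4) · Id(112/4) = 1 · 28 = 28
  d = 7: 𝟙(7) · Id(112/7) = 1 · 16 = 16
  d = 8: 𝟙(8) · Id(112/8) = 1 · 14 = 14
  d = 14: 𝟙(14) · Id(112/14) = 1 · 8 = 8
  d = 16: 𝟙(16) · Id(112/16) = 1 · 7 = 7
  d = 28: 𝟙(28) · Id(112/28) = 1 · 4 = 4
  d = 56: 𝟙(56) · Id(112/56) = 1 · 2 = 2
  d = 112: 𝟙(112) · Id(112/112) = 1 · 1 = 1
Summing: (𝟙 * Id)(112) = 112 + 56 + 28 + 16 + 14 + 8 + 7 + 4 + 2 + 1 = 248.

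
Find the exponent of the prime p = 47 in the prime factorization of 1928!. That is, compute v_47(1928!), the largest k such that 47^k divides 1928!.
v_47(1928!) = 41

Legendre's formula: v_p(n!) = Σ_{k ≥ 1} ⌊n / p^k⌋. For p = 47, n = 1928, the terms are:
  ⌊1928/47^1⌋ = ⌊1928/47⌋ = 41
(the next term ⌊1928/47^2⌋ = 0, terminating the sum). Summing: v_47(1928!) = 41 = 41.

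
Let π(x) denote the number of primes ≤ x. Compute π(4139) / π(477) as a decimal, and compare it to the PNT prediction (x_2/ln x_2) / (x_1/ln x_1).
π(4139)/π(477) = 570/91 ≈ 6.2637;  PNT prediction ≈ 6.4259.

π(477) = 91 and π(4139) = 570, so π(4139)/π(477) ≈ 6.2637. The PNT-predicted ratio is (4139/ln(4139)) / (477/ln(477)) ≈ 6.4259. The two agree to within a few percent, as expected.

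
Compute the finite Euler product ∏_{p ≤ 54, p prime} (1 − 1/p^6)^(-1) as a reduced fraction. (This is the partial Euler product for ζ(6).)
∏ = 16399916697843255011967930971578711261087839227653922144798329822985430357794635/16120340632419383592544649060829667066167081196619966516987203957241678930116608

The primes p ≤ 54 are [2, 3, 5, 7, 11, 13, 17, 19, 23, 29, 31, 37, 41, 43, 47, 53]. For each prime, (1 − 1/p^6)^(-1) = p^6 / (p^6 − 1). The product is (1 − 1/2^6)^(-1), (1 − 1/3^6)^(-1), (1 − 1/5^6)^(-1), (1 − 1/7^6)^(-1), (1 − 1/11^6)^(-1), (1 − 1/13^6)^(-1), (1 − 1/17^6)^(-1), (1 − 1/19^6)^(-1), (1 − 1/23^6)^(-1), (1 − 1/29^6)^(-1), (1 − 1/31^6)^(-1), (1 − 1/37^6)^(-1), (1 − 1/41^6)^(-1), (1 − 1/43^6)^(-1), (1 − 1/47^6)^(-1), (1 − 1/53^6)^(-1) = ∏ p^6 / (p^6 − 1) = 16399916697843255011967930971578711261087839227653922144798329822985430357794635/16120340632419383592544649060829667066167081196619966516987203957241678930116608.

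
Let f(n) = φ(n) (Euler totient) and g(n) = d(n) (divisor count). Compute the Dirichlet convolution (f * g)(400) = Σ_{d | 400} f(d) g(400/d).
(φ * d)(400) = 961

Divisors of 400: [1, 2, 4, 5, 8, 10, 16, 20, 25, 40, 50, 80, 100, 200, 400]. For each d | 400:
  d = 1: φ(1) · d(400/1) = 1 · 15 = 15
  d = 2: φ(2) · d(400/2) = 1 · 12 = 12
  d = 4: φ(4) · d(400/4) = 2 · 9 = 18
  d = 5: φ(5) · d(400/5) = 4 · 10 = 40
  d = 8: φ(8) · d(400/8) = 4 · 6 = 24
  d = 10: φ(10) · d(400/10) = 4 · 8 = 32
  d = 16: φ(16) · d(400/16) = 8 · 3 = 24
  d = 20: φ(20) · d(400/20) = 8 · 6 = 48
  d = 25: φ(25) · d(400/25) = 20 · 5 = 100
  d = 40: φ(40) · d(400/40) = 16 · 4 = 64
  d = 50: φ(50) · d(400/50) = 20 · 4 = 80
  d = 80: φ(80) · d(400/80) = 32 · 2 = 64
  d = 100: φ(100) · d(400/100) = 40 · 3 = 120
  d = 200: φ(200) · d(400/200) = 80 · 2 = 160
  d = 400: φ(400) · d(400/400) = 160 · 1 = 160
Summing: (φ * d)(400) = 15 + 12 + 18 + 40 + 24 + 32 + 24 + 48 + 100 + 64 + 80 + 64 + 120 + 160 + 160 = 961.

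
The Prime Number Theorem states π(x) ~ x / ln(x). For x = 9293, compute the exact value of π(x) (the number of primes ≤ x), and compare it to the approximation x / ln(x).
π(9293) = 1151;  x/ln(x) ≈ 1017.07;  relative error ≈ 11.64%.

Directly count primes up to 9293: π(9293) = 1151. The PNT approximation gives 9293/ln(9293) ≈ 9293/9.13702 ≈ 1017.07. Relative error (π(x) − x/ln(x)) / π(x) ≈ 11.64%; the approximation is known to undercount slightly (Li(x) is a better estimate).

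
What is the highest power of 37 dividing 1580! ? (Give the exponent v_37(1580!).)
v_37(1580!) = 43

Legendre's formula: v_p(n!) = Σ_{k ≥ 1} ⌊n / p^k⌋. For p = 37, n = 1580, the terms are:
  ⌊1580/37^1⌋ = ⌊1580/37⌋ = 42
  ⌊1580/37^2⌋ = ⌊1580/1369⌋ = 1
(the next term ⌊1580/37^3⌋ = 0, terminating the sum). Summing: v_37(1580!) = 42 + 1 = 43.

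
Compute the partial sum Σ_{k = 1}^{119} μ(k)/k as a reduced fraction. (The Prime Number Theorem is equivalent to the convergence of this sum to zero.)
Σ μ(k)/k = -57036343158881297864991132838495688289960443/6322010928083521557629041258308732498654937398

Values of μ(k) for 1 ≤ k ≤ 119: μ(1) = 1, μ(2) = -1, μ(3) = -1, μ(5) = -1, μ(6) = 1, μ(7) = -1, μ(10) = 1, μ(11) = -1, μ(13) = -1, μ(14) = 1, μ(15) = 1, μ(17) = -1, μ(19) = -1, μ(21) = 1, μ(22) = 1, μ(23) = -1, μ(26) = 1, μ(29) = -1, μ(30) = -1, μ(31) = -1, μ(33) = 1, μ(34) = 1, μ(35) = 1, μ(37) = -1, μ(38) = 1, μ(39) = 1, μ(41) = -1, μ(42) = -1, μ(43) = -1, μ(46) = 1, μ(47) = -1, μ(51) = 1, μ(53) = -1, μ(55) = 1, μ(57) = 1, μ(58) = 1, μ(59) = -1, μ(61) = -1, μ(62) = 1, μ(65) = 1, μ(66) = -1, μ(67) = -1, μ(69) = 1, μ(70) = -1, μ(71) = -1, μ(73) = -1, μ(74) = 1, μ(77) = 1, μ(78) = -1, μ(79) = -1, μ(82) = 1, μ(83) = -1, μ(85) = 1, μ(86) = 1, μ(87) = 1, μ(89) = -1, μ(91) = 1, μ(93) = 1, μ(94) = 1, μ(95) = 1, μ(97) = -1, μ(101) = -1, μ(102) = -1, μ(103) = -1, μ(105) = -1, μ(106) = 1, μ(107) = -1, μ(109) = -1, μ(110) = -1, μ(111) = 1, μ(113) = -1, μ(114) = -1, μ(115) = 1, μ(118) = 1, μ(119) = 1, with μ = 0 on non-squarefree integers. Summing μ(k)/k for k where μ(k) ≠ 0 gives -57036343158881297864991132838495688289960443/6322010928083521557629041258308732498654937398 ≈ -0.0090. (PNT ⟺ this sum → 0 as n → ∞.)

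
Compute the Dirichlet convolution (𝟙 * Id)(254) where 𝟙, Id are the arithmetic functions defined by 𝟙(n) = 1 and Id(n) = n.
(𝟙 * Id)(254) = 384

Divisors of 254: [1, 2, 127, 254]. For each d | 254:
  d = 1: 𝟙(1) · Id(254/1) = 1 · 254 = 254
  d = 2: 𝟙(2) · Id(254/2) = 1 · 127 = 127
  d = 127: 𝟙(127) · Id(254/127) = 1 · 2 = 2
  d = 254: 𝟙(254) · Id(254/254) = 1 · 1 = 1
Summing: (𝟙 * Id)(254) = 254 + 127 + 2 + 1 = 384.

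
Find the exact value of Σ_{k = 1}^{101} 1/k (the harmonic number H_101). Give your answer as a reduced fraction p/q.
H_101 = 1463919079240743966268954674710929768361083/281670315928038407744716588098661706369472

Direct summation: H_101 = 1 + 1/2 + ... + 1/101. The least common denominator is lcm(1, ..., 101) = 7041757898200960193617914702466542659236800; over this denominator the numerator is 7041757898200960193617914702466542659236800 + 3520878949100480096808957351233271329618400 + 2347252632733653397872638234155514219745600 + 1760439474550240048404478675616635664809200 + 1408351579640192038723582940493308531847360 + 1173626316366826698936319117077757109872800 + 1005965414028708599088273528923791808462400 + 880219737275120024202239337808317832404600 + 782417544244551132624212744718504739915200 + 704175789820096019361791470246654265923680 + 640159808927360017601628609315140241748800 + 586813158183413349468159558538878554936400 + 541673684476996937970608823266657127633600 + 502982707014354299544136764461895904231200 + 469450526546730679574527646831102843949120 + 440109868637560012101119668904158916202300 + 414221052835350599624583217792149568190400 + 391208772122275566312106372359252369957600 + 370618836747418957558837615919291718907200 + 352087894910048009680895735123327132961840 + 335321804676236199696091176307930602820800 + 320079904463680008800814304657570120874400 + 306163386878302617113822378368110550401600 + 293406579091706674734079779269439277468200 + 281670315928038407744716588098661706369472 + 270836842238498468985304411633328563816800 + 260805848081517044208070914906168246638400 + 251491353507177149772068382230947952115600 + 242819237868998627366134989740225608939200 + 234725263273365339787263823415551421974560 + 227153480587127748181223054918275569652800 + 220054934318780006050559834452079458101150 + 213386602975786672533876203105046747249600 + 207110526417675299812291608896074784095200 + 201193082805741719817654705784758361692480 + 195604386061137783156053186179626184978800 + 190317781032458383611294991958555207006400 + 185309418373709478779418807959645859453600 + 180557894825665645990202941088885709211200 + 176043947455024004840447867561663566480920 + 171750192639047809600436943962598601444800 + 167660902338118099848045588153965301410400 + 163761811586068841712044527964338201377600 + 160039952231840004400407152328785060437200 + 156483508848910226524842548943700947983040 + 153081693439151308556911189184055275200800 + 149824636131935323268466270265245588494400 + 146703289545853337367039889634719638734100 + 143709344861244085584039075560541686923200 + 140835157964019203872358294049330853184736 + 138073684278450199874861072597383189396800 + 135418421119249234492652205816664281908400 + 132863356569829437615432352876727219985600 + 130402924040758522104035457453084123319200 + 128031961785472003520325721863028048349760 + 125745676753588574886034191115473976057800 + 123539612249139652519612538639763906302400 + 121409618934499313683067494870112804469600 + 119351828783067121925727367838415977275200 + 117362631636682669893631911707775710987280 + 115438654068868199895375650860107256708800 + 113576740293563874090611527459137784826400 + 111773934892078733232030392102643534273600 + 110027467159390003025279917226039729050575 + 108334736895399387594121764653331425526720 + 106693301487893336266938101552523373624800 + 105100864152253137218177831380097651630400 + 103555263208837649906145804448037392047600 + 102054462292767539037940792789370183467200 + 100596541402870859908827352892379180846240 + 99179688707055777374900207076993558580800 + 97802193030568891578026593089813092489400 + 96462436961656988953670064417349899441600 + 95158890516229191805647495979277603503200 + 93890105309346135914905529366220568789824 + 92654709186854739389709403979822929726800 + 91451401275337145371661229902162891678400 + 90278947412832822995101470544442854605600 + 89136175926594432830606515221095476699200 + 88021973727512002420223933780831783240460 + 86935282693839014736023638302056082212800 + 85875096319523904800218471981299300722400 + 84840456604830845706239936174295694689600 + 83830451169059049924022794076982650705200 + 82844210567070119924916643558429913638080 + 81880905793034420856022263982169100688800 + 80939745956332875788711663246741869646400 + 80019976115920002200203576164392530218600 + 79120875260684945995706906769286996171200 + 78241754424455113262421274471850473991520 + 77381954925285276852944117609522446804800 + 76540846719575654278455594592027637600400 + 75717826862375916060407684972758523217600 + 74912318065967661634233135132622794247200 + 74123767349483791511767523183858343781440 + 73351644772926668683519944817359819367050 + 72595442249494434985751697963572604734400 + 71854672430622042792019537780270843461600 + 71128867658595557511292067701682249083200 + 70417578982009601936179147024665426592368 + 69720375229712477164533808935312303556800 = 36597976981018599156723866867773244209027075, so H_101 = 36597976981018599156723866867773244209027075/7041757898200960193617914702466542659236800; reducing by gcd(36597976981018599156723866867773244209027075, 7041757898200960193617914702466542659236800) = 25 gives 1463919079240743966268954674710929768361083/281670315928038407744716588098661706369472 ≈ 5.19728. (The PNT-adjacent estimate ln(101) + γ ≈ 5.19234 matches within O(1/n).)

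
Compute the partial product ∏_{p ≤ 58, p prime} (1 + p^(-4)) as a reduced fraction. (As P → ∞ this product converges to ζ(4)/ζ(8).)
∏ = 22191296873353842710281222970410269196792920578371108176528669216114688/20586999778381633591344384332656221508370849439367985929948634732675625

The primes p ≤ 58 are [2, 3, 5, 7, 11, 13, 17, 19, 23, 29, 31, 37, 41, 43, 47, 53]. For each, (1 + 1/p^4) = (p^4 + 1)/p^4. Multiplying these fractions over p ∈ [2, 3, 5, 7, 11, 13, 17, 19, 23, 29, 31, 37, 41, 43, 47, 53] gives 22191296873353842710281222970410269196792920578371108176528669216114688/20586999778381633591344384332656221508370849439367985929948634732675625. (In the limit P → ∞ this tends to ζ(4)/ζ(8).)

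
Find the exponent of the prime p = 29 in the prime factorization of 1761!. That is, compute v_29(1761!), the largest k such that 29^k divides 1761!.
v_29(1761!) = 62

Legendre's formula: v_p(n!) = Σ_{k ≥ 1} ⌊n / p^k⌋. For p = 29, n = 1761, the terms are:
  ⌊1761/29^1⌋ = ⌊1761/29⌋ = 60
  ⌊1761/29^2⌋ = ⌊1761/841⌋ = 2
(the next term ⌊1761/29^3⌋ = 0, terminating the sum). Summing: v_29(1761!) = 60 + 2 = 62.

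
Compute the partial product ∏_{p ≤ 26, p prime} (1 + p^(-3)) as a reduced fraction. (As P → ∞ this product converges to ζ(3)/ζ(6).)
∏ = 16117288424681472/13642976755448975

The primes p ≤ 26 are [2, 3, 5, 7, 11, 13, 17, 19, 23]. For each, (1 + 1/p^3) = (p^3 + 1)/p^3. Multiplying these fractions over p ∈ [2, 3, 5, 7, 11, 13, 17, 19, 23] gives 16117288424681472/13642976755448975. (In the limit P → ∞ this tends to ζ(3)/ζ(6).)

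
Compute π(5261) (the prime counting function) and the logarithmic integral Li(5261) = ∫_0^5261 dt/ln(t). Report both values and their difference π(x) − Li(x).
π(5261) = 698;  Li(5261) ≈ 714.83;  π(x) − Li(x) ≈ -16.83.

Direct count of primes ≤ 5261 gives π(5261) = 698. Numerical evaluation of the logarithmic integral gives Li(5261) ≈ 714.83. The difference π(x) − Li(x) ≈ -16.83 is typically negative for small/moderate x (Li(x) overestimates), though Littlewood's theorem shows this sign changes infinitely often.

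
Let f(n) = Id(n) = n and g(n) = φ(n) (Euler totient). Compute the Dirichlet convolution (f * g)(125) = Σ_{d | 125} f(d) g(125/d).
(Id * φ)(125) = 425

Divisors of 125: [1, 5, 25, 125]. For each d | 125:
  d = 1: Id(1) · φ(125/1) = 1 · 100 = 100
  d = 5: Id(5) · φ(125/5) = 5 · 20 = 100
  d = 25: Id(25) · φ(125/25) = 25 · 4 = 100
  d = 125: Id(125) · φ(125/125) = 125 · 1 = 125
Summing: (Id * φ)(125) = 100 + 100 + 100 + 125 = 425.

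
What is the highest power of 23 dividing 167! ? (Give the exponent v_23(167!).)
v_23(167!) = 7

Legendre's formula: v_p(n!) = Σ_{k ≥ 1} ⌊n / p^k⌋. For p = 23, n = 167, the terms are:
  ⌊167/23^1⌋ = ⌊167/23⌋ = 7
(the next term ⌊167/23^2⌋ = 0, terminating the sum). Summing: v_23(167!) = 7 = 7.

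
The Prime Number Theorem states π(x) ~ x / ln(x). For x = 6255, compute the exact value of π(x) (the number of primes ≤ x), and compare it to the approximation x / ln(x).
π(6255) = 812;  x/ln(x) ≈ 715.58;  relative error ≈ 11.87%.

Directly count primes up to 6255: π(6255) = 812. The PNT approximation gives 6255/ln(6255) ≈ 6255/8.74114 ≈ 715.58. Relative error (π(x) − x/ln(x)) / π(x) ≈ 11.87%; the approximation is known to undercount slightly (Li(x) is a better estimate).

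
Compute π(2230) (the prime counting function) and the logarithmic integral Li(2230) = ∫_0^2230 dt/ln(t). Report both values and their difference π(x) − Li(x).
π(2230) = 331;  Li(2230) ≈ 344.85;  π(x) − Li(x) ≈ -13.85.

Direct count of primes ≤ 2230 gives π(2230) = 331. Numerical evaluation of the logarithmic integral gives Li(2230) ≈ 344.85. The difference π(x) − Li(x) ≈ -13.85 is typically negative for small/moderate x (Li(x) overestimates), though Littlewood's theorem shows this sign changes infinitely often.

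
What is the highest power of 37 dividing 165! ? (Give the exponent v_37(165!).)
v_37(165!) = 4

Legendre's formula: v_p(n!) = Σ_{k ≥ 1} ⌊n / p^k⌋. For p = 37, n = 165, the terms are:
  ⌊165/37^1⌋ = ⌊165/37⌋ = 4
(the next term ⌊165/37^2⌋ = 0, terminating the sum). Summing: v_37(165!) = 4 = 4.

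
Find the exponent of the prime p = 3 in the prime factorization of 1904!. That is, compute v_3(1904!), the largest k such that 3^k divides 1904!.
v_3(1904!) = 947

Legendre's formula: v_p(n!) = Σ_{k ≥ 1} ⌊n / p^k⌋. For p = 3, n = 1904, the terms are:
  ⌊1904/3^1⌋ = ⌊1904/3⌋ = 634
  ⌊1904/3^2⌋ = ⌊1904/9⌋ = 211
  ⌊1904/3^3⌋ = ⌊1904/27⌋ = 70
  ⌊1904/3^4⌋ = ⌊1904/81⌋ = 23
  ⌊1904/3^5⌋ = ⌊1904/243⌋ = 7
  ⌊1904/3^6⌋ = ⌊1904/729⌋ = 2
(the next term ⌊1904/3^7⌋ = 0, terminating the sum). Summing: v_3(1904!) = 634 + 211 + 70 + 23 + 7 + 2 = 947.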